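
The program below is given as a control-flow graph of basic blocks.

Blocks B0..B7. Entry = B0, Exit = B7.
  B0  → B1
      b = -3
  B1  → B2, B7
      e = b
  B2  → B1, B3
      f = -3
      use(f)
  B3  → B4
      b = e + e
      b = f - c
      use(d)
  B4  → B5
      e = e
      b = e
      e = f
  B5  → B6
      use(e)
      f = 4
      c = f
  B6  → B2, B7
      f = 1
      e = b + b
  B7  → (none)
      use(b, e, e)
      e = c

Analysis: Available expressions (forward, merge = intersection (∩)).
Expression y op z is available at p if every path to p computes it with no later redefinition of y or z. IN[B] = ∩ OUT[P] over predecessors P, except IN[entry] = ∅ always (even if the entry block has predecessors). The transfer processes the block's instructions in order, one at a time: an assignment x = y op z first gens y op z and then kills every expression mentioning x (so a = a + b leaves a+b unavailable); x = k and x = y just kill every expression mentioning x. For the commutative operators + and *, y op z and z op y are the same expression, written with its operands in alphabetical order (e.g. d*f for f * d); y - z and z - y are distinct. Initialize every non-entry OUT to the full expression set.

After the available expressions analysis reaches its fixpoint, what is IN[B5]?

Answer: {f-c}

Derivation:
Fixpoint table:
  B0: | IN={} | OUT={}
  B1: | IN={} | OUT={}
  B2: | IN={} | OUT={}
  B3: | IN={} | OUT={e+e, f-c}
  B4: | IN={e+e, f-c} | OUT={f-c}
  B5: | IN={f-c} | OUT={}
  B6: | IN={} | OUT={b+b}
  B7: | IN={} | OUT={}

Merge at B5: IN[B5] = OUT[B4] = {f-c}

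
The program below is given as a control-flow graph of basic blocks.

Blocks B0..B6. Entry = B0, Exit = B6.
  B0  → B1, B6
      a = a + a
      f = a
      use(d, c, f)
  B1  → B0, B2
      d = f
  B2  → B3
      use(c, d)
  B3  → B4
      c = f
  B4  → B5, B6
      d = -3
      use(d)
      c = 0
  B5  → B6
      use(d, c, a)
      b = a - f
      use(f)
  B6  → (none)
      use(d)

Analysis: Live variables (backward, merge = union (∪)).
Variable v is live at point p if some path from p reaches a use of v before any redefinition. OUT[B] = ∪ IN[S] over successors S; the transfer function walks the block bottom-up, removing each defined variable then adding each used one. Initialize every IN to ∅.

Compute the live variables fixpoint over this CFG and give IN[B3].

Converged values:
  B0: | IN={a, c, d} | OUT={a, c, d, f}
  B1: | IN={a, c, f} | OUT={a, c, d, f}
  B2: | IN={a, c, d, f} | OUT={a, f}
  B3: | IN={a, f} | OUT={a, f}
  B4: | IN={a, f} | OUT={a, c, d, f}
  B5: | IN={a, c, d, f} | OUT={d}
  B6: | IN={d} | OUT={}

Merge at B3: OUT[B3] = IN[B4] = {a, f}
Applying B3's transfer function to that OUT value gives IN[B3] (row B3 above).

Answer: {a, f}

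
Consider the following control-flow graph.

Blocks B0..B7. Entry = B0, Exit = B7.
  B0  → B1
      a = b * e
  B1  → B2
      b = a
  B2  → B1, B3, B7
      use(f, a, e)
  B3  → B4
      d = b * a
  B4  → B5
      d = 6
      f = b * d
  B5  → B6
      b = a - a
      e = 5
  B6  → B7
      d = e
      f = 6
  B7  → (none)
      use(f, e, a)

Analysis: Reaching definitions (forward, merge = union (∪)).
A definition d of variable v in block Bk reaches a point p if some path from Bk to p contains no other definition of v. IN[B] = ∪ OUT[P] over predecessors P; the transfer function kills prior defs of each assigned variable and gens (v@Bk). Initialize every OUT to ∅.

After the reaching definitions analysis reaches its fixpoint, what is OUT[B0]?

Fixpoint table:
  B0:   IN={}   OUT={a@B0}
  B1:   IN={a@B0, b@B1}   OUT={a@B0, b@B1}
  B2:   IN={a@B0, b@B1}   OUT={a@B0, b@B1}
  B3:   IN={a@B0, b@B1}   OUT={a@B0, b@B1, d@B3}
  B4:   IN={a@B0, b@B1, d@B3}   OUT={a@B0, b@B1, d@B4, f@B4}
  B5:   IN={a@B0, b@B1, d@B4, f@B4}   OUT={a@B0, b@B5, d@B4, e@B5, f@B4}
  B6:   IN={a@B0, b@B5, d@B4, e@B5, f@B4}   OUT={a@B0, b@B5, d@B6, e@B5, f@B6}
  B7:   IN={a@B0, b@B1, b@B5, d@B6, e@B5, f@B6}   OUT={a@B0, b@B1, b@B5, d@B6, e@B5, f@B6}

B0 is the boundary node: IN[B0] = {}
Applying B0's transfer function to that IN value gives OUT[B0] (row B0 above).

Answer: {a@B0}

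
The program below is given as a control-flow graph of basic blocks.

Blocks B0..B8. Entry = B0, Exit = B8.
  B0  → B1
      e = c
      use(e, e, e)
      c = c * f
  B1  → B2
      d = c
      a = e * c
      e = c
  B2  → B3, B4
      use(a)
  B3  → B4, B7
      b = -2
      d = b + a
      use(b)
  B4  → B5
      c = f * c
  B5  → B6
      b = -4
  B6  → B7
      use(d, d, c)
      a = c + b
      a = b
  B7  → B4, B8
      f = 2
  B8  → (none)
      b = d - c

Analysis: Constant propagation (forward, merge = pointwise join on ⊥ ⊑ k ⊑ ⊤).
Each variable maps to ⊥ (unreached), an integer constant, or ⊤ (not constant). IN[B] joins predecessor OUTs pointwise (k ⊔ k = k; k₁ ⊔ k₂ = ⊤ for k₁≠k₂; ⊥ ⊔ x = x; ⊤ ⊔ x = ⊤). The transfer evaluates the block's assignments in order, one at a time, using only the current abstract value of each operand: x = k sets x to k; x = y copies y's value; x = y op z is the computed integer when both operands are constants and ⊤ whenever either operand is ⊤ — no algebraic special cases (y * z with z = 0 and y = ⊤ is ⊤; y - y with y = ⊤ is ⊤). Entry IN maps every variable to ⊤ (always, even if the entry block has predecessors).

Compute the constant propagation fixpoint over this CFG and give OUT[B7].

Fixpoint table:
  B0: | IN=(all ⊤) | OUT=(all ⊤)
  B1: | IN=(all ⊤) | OUT=(all ⊤)
  B2: | IN=(all ⊤) | OUT=(all ⊤)
  B3: | IN=(all ⊤) | OUT={b:-2; rest ⊤}
  B4: | IN=(all ⊤) | OUT=(all ⊤)
  B5: | IN=(all ⊤) | OUT={b:-4; rest ⊤}
  B6: | IN={b:-4; rest ⊤} | OUT={a:-4, b:-4; rest ⊤}
  B7: | IN=(all ⊤) | OUT={f:2; rest ⊤}
  B8: | IN={f:2; rest ⊤} | OUT={f:2; rest ⊤}

Merge at B7: IN[B7] = OUT[B3] ⊔ OUT[B6] = {a: ⊤, b: ⊤, c: ⊤, d: ⊤, e: ⊤, f: ⊤}
Applying B7's transfer function to that IN value gives OUT[B7] (row B7 above).

Answer: {a: ⊤, b: ⊤, c: ⊤, d: ⊤, e: ⊤, f: 2}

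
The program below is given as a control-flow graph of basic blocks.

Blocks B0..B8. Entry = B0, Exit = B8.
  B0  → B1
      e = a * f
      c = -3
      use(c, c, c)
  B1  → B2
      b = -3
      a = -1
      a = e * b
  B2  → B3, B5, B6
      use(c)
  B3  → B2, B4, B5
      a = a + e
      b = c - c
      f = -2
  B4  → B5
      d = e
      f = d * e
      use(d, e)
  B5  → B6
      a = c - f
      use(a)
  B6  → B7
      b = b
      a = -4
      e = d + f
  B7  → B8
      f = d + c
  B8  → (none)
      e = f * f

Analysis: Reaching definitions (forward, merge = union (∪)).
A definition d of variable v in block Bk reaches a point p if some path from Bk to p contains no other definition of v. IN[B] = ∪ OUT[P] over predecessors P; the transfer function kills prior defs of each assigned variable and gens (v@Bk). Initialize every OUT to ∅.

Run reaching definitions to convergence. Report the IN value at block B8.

Fixpoint table:
  B0: | IN={} | OUT={c@B0, e@B0}
  B1: | IN={c@B0, e@B0} | OUT={a@B1, b@B1, c@B0, e@B0}
  B2: | IN={a@B1, a@B3, b@B1, b@B3, c@B0, e@B0, f@B3} | OUT={a@B1, a@B3, b@B1, b@B3, c@B0, e@B0, f@B3}
  B3: | IN={a@B1, a@B3, b@B1, b@B3, c@B0, e@B0, f@B3} | OUT={a@B3, b@B3, c@B0, e@B0, f@B3}
  B4: | IN={a@B3, b@B3, c@B0, e@B0, f@B3} | OUT={a@B3, b@B3, c@B0, d@B4, e@B0, f@B4}
  B5: | IN={a@B1, a@B3, b@B1, b@B3, c@B0, d@B4, e@B0, f@B3, f@B4} | OUT={a@B5, b@B1, b@B3, c@B0, d@B4, e@B0, f@B3, f@B4}
  B6: | IN={a@B1, a@B3, a@B5, b@B1, b@B3, c@B0, d@B4, e@B0, f@B3, f@B4} | OUT={a@B6, b@B6, c@B0, d@B4, e@B6, f@B3, f@B4}
  B7: | IN={a@B6, b@B6, c@B0, d@B4, e@B6, f@B3, f@B4} | OUT={a@B6, b@B6, c@B0, d@B4, e@B6, f@B7}
  B8: | IN={a@B6, b@B6, c@B0, d@B4, e@B6, f@B7} | OUT={a@B6, b@B6, c@B0, d@B4, e@B8, f@B7}

Merge at B8: IN[B8] = OUT[B7] = {a@B6, b@B6, c@B0, d@B4, e@B6, f@B7}

Answer: {a@B6, b@B6, c@B0, d@B4, e@B6, f@B7}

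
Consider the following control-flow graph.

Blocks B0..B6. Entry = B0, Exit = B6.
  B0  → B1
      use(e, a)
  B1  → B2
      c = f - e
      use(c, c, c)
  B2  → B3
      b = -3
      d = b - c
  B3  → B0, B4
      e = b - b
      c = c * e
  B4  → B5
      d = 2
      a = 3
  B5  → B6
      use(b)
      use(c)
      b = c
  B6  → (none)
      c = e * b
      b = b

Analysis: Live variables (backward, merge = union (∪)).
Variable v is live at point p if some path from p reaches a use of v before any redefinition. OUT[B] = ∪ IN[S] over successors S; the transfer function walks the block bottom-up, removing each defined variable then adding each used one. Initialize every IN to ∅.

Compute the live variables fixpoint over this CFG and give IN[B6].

Answer: {b, e}

Trace:
Fixpoint table:
  B0: | IN={a, e, f} | OUT={a, e, f}
  B1: | IN={a, e, f} | OUT={a, c, f}
  B2: | IN={a, c, f} | OUT={a, b, c, f}
  B3: | IN={a, b, c, f} | OUT={a, b, c, e, f}
  B4: | IN={b, c, e} | OUT={b, c, e}
  B5: | IN={b, c, e} | OUT={b, e}
  B6: | IN={b, e} | OUT={}

B6 is the boundary node: OUT[B6] = {}
Applying B6's transfer function to that OUT value gives IN[B6] (row B6 above).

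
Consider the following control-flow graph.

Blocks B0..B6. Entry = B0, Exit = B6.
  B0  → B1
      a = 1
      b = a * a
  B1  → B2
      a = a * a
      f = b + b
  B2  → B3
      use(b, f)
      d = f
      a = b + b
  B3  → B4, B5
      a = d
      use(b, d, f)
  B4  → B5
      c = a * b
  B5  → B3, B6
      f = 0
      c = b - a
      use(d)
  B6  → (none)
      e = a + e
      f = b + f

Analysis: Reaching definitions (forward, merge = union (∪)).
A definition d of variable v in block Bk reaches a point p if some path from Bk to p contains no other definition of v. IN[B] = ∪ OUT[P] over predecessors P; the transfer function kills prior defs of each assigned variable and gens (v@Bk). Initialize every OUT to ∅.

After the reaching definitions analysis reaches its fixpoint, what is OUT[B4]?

Answer: {a@B3, b@B0, c@B4, d@B2, f@B1, f@B5}

Trace:
Fixpoint table:
  B0:  IN={}  OUT={a@B0, b@B0}
  B1:  IN={a@B0, b@B0}  OUT={a@B1, b@B0, f@B1}
  B2:  IN={a@B1, b@B0, f@B1}  OUT={a@B2, b@B0, d@B2, f@B1}
  B3:  IN={a@B2, a@B3, b@B0, c@B5, d@B2, f@B1, f@B5}  OUT={a@B3, b@B0, c@B5, d@B2, f@B1, f@B5}
  B4:  IN={a@B3, b@B0, c@B5, d@B2, f@B1, f@B5}  OUT={a@B3, b@B0, c@B4, d@B2, f@B1, f@B5}
  B5:  IN={a@B3, b@B0, c@B4, c@B5, d@B2, f@B1, f@B5}  OUT={a@B3, b@B0, c@B5, d@B2, f@B5}
  B6:  IN={a@B3, b@B0, c@B5, d@B2, f@B5}  OUT={a@B3, b@B0, c@B5, d@B2, e@B6, f@B6}

Merge at B4: IN[B4] = OUT[B3] = {a@B3, b@B0, c@B5, d@B2, f@B1, f@B5}
Applying B4's transfer function to that IN value gives OUT[B4] (row B4 above).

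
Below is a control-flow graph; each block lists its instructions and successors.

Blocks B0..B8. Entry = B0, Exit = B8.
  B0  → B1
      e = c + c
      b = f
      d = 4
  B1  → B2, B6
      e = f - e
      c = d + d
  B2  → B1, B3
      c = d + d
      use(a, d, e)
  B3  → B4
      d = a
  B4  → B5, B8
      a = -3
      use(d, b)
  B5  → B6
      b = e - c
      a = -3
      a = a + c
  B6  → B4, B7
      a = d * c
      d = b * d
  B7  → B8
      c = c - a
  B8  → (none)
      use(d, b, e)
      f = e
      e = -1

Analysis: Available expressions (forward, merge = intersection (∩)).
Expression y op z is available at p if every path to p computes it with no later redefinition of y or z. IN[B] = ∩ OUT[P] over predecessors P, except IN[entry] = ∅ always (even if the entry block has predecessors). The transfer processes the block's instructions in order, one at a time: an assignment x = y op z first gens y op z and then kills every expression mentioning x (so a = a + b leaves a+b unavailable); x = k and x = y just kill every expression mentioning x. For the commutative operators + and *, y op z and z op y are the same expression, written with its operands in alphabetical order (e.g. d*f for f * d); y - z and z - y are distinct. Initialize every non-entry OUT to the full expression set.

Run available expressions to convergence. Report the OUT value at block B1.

Converged values:
  B0: | IN={} | OUT={c+c}
  B1: | IN={} | OUT={d+d}
  B2: | IN={d+d} | OUT={d+d}
  B3: | IN={d+d} | OUT={}
  B4: | IN={} | OUT={}
  B5: | IN={} | OUT={e-c}
  B6: | IN={} | OUT={}
  B7: | IN={} | OUT={}
  B8: | IN={} | OUT={}

Merge at B1: IN[B1] = OUT[B0] ∩ OUT[B2] = {}
Applying B1's transfer function to that IN value gives OUT[B1] (row B1 above).

Answer: {d+d}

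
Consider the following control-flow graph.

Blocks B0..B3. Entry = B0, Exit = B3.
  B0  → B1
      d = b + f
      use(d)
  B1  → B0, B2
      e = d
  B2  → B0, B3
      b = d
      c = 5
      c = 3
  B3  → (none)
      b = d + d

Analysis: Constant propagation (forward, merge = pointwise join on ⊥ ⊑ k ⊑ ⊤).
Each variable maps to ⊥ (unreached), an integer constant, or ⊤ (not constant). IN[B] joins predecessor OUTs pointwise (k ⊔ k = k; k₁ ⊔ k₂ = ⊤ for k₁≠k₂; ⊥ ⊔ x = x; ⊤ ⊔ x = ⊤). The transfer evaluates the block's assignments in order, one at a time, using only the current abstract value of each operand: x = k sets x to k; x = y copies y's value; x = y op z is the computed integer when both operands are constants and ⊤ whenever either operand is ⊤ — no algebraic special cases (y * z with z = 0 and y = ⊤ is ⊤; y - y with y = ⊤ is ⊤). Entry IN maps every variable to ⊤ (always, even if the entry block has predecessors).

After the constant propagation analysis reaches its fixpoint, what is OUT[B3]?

Converged values:
  B0:  IN=(all ⊤)  OUT=(all ⊤)
  B1:  IN=(all ⊤)  OUT=(all ⊤)
  B2:  IN=(all ⊤)  OUT={c:3; rest ⊤}
  B3:  IN={c:3; rest ⊤}  OUT={c:3; rest ⊤}

Merge at B3: IN[B3] = OUT[B2] = {a: ⊤, b: ⊤, c: 3, d: ⊤, e: ⊤, f: ⊤}
Applying B3's transfer function to that IN value gives OUT[B3] (row B3 above).

Answer: {a: ⊤, b: ⊤, c: 3, d: ⊤, e: ⊤, f: ⊤}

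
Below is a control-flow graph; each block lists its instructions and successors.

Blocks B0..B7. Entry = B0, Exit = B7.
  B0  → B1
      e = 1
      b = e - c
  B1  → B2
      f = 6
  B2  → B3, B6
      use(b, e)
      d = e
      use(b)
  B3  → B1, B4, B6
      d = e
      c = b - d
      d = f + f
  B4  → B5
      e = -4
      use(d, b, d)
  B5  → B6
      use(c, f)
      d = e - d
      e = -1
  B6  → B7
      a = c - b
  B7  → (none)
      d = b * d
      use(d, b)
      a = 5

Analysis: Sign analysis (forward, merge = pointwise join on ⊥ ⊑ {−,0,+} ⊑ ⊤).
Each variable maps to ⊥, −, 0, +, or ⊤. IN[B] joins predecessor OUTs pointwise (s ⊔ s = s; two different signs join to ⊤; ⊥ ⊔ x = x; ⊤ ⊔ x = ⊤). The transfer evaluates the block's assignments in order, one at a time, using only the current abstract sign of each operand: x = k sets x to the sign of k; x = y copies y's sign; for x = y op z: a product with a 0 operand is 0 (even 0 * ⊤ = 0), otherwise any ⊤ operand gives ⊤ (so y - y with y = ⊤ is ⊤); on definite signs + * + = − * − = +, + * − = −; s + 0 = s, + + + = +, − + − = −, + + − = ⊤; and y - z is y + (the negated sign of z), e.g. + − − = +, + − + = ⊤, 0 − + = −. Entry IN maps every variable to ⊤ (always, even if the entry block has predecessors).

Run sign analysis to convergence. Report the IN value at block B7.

Answer: {a: ⊤, b: ⊤, c: ⊤, d: ⊤, e: ⊤, f: +}

Trace:
Converged values:
  B0:   IN=(all ⊤)   OUT={e:+; rest ⊤}
  B1:   IN={e:+; rest ⊤}   OUT={e:+, f:+; rest ⊤}
  B2:   IN={e:+, f:+; rest ⊤}   OUT={d:+, e:+, f:+; rest ⊤}
  B3:   IN={d:+, e:+, f:+; rest ⊤}   OUT={d:+, e:+, f:+; rest ⊤}
  B4:   IN={d:+, e:+, f:+; rest ⊤}   OUT={d:+, e:-, f:+; rest ⊤}
  B5:   IN={d:+, e:-, f:+; rest ⊤}   OUT={d:-, e:-, f:+; rest ⊤}
  B6:   IN={f:+; rest ⊤}   OUT={f:+; rest ⊤}
  B7:   IN={f:+; rest ⊤}   OUT={a:+, f:+; rest ⊤}

Merge at B7: IN[B7] = OUT[B6] = {a: ⊤, b: ⊤, c: ⊤, d: ⊤, e: ⊤, f: +}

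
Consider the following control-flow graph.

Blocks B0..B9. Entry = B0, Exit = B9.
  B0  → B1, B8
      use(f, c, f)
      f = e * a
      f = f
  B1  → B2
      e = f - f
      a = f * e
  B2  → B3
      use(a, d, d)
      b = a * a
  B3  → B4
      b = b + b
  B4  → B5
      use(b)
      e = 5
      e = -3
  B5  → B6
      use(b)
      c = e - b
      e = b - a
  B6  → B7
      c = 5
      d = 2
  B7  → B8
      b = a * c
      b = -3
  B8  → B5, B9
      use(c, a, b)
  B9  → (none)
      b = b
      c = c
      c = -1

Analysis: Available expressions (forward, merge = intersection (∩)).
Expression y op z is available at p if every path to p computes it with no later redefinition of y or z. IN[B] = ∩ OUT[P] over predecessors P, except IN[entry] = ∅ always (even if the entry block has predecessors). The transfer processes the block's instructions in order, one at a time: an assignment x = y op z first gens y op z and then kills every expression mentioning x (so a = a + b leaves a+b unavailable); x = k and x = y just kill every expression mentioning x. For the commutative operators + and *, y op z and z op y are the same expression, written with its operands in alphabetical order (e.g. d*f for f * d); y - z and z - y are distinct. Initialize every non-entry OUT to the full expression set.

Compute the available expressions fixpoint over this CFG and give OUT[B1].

Answer: {e*f, f-f}

Working:
Fixpoint table:
  B0: | IN={} | OUT={a*e}
  B1: | IN={a*e} | OUT={e*f, f-f}
  B2: | IN={e*f, f-f} | OUT={a*a, e*f, f-f}
  B3: | IN={a*a, e*f, f-f} | OUT={a*a, e*f, f-f}
  B4: | IN={a*a, e*f, f-f} | OUT={a*a, f-f}
  B5: | IN={} | OUT={b-a}
  B6: | IN={b-a} | OUT={b-a}
  B7: | IN={b-a} | OUT={a*c}
  B8: | IN={} | OUT={}
  B9: | IN={} | OUT={}

Merge at B1: IN[B1] = OUT[B0] = {a*e}
Applying B1's transfer function to that IN value gives OUT[B1] (row B1 above).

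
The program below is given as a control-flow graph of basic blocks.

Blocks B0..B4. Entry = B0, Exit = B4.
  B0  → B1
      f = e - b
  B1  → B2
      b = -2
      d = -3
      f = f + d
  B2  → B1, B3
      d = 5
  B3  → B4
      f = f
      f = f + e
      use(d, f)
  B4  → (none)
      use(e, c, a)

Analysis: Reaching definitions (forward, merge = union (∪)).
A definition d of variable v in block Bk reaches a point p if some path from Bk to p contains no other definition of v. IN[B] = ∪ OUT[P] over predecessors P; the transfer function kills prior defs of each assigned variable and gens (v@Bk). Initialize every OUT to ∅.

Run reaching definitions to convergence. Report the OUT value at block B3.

Converged values:
  B0:   IN={}   OUT={f@B0}
  B1:   IN={b@B1, d@B2, f@B0, f@B1}   OUT={b@B1, d@B1, f@B1}
  B2:   IN={b@B1, d@B1, f@B1}   OUT={b@B1, d@B2, f@B1}
  B3:   IN={b@B1, d@B2, f@B1}   OUT={b@B1, d@B2, f@B3}
  B4:   IN={b@B1, d@B2, f@B3}   OUT={b@B1, d@B2, f@B3}

Merge at B3: IN[B3] = OUT[B2] = {b@B1, d@B2, f@B1}
Applying B3's transfer function to that IN value gives OUT[B3] (row B3 above).

Answer: {b@B1, d@B2, f@B3}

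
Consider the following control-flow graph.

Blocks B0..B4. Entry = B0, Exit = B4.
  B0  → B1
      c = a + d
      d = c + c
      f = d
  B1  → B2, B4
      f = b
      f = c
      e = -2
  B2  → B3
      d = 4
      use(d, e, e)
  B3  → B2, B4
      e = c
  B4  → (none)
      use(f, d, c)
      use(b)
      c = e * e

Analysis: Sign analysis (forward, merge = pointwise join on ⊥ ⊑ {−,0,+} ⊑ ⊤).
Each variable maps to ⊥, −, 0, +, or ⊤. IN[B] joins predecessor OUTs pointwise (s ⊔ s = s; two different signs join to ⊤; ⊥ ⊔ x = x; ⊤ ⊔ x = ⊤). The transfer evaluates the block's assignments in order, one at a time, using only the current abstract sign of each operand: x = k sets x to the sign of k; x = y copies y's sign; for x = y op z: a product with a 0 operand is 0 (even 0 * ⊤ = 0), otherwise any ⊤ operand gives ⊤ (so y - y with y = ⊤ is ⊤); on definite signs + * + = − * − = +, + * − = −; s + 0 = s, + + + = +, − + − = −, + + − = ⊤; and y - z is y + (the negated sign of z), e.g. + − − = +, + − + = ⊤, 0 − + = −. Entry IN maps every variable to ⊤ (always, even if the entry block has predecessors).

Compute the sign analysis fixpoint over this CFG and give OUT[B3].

Fixpoint table:
  B0:   IN=(all ⊤)   OUT=(all ⊤)
  B1:   IN=(all ⊤)   OUT={e:-; rest ⊤}
  B2:   IN=(all ⊤)   OUT={d:+; rest ⊤}
  B3:   IN={d:+; rest ⊤}   OUT={d:+; rest ⊤}
  B4:   IN=(all ⊤)   OUT=(all ⊤)

Merge at B3: IN[B3] = OUT[B2] = {a: ⊤, b: ⊤, c: ⊤, d: +, e: ⊤, f: ⊤}
Applying B3's transfer function to that IN value gives OUT[B3] (row B3 above).

Answer: {a: ⊤, b: ⊤, c: ⊤, d: +, e: ⊤, f: ⊤}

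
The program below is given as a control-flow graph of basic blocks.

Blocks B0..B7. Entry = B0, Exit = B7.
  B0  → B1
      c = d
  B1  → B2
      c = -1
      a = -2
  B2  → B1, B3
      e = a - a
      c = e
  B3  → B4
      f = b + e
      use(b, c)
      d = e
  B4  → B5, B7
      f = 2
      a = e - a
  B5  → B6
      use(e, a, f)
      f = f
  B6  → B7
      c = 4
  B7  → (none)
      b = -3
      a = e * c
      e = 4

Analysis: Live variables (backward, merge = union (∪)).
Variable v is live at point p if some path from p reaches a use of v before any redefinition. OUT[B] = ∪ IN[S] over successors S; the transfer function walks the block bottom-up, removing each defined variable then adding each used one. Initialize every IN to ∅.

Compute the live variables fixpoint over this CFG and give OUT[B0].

Answer: {b}

Derivation:
Fixpoint table:
  B0:  IN={b, d}  OUT={b}
  B1:  IN={b}  OUT={a, b}
  B2:  IN={a, b}  OUT={a, b, c, e}
  B3:  IN={a, b, c, e}  OUT={a, c, e}
  B4:  IN={a, c, e}  OUT={a, c, e, f}
  B5:  IN={a, e, f}  OUT={e}
  B6:  IN={e}  OUT={c, e}
  B7:  IN={c, e}  OUT={}

Merge at B0: OUT[B0] = IN[B1] = {b}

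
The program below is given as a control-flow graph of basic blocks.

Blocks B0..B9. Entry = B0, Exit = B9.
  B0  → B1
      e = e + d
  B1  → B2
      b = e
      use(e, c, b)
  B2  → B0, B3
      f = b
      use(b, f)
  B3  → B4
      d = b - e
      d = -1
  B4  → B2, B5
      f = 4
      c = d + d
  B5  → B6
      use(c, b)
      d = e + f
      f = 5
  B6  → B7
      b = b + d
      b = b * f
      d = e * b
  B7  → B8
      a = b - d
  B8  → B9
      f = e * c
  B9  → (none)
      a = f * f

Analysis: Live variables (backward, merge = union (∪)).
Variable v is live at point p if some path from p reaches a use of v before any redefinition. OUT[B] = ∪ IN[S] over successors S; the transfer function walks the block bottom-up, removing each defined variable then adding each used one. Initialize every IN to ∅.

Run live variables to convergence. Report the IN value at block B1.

Fixpoint table:
  B0:  IN={c, d, e}  OUT={c, d, e}
  B1:  IN={c, d, e}  OUT={b, c, d, e}
  B2:  IN={b, c, d, e}  OUT={b, c, d, e}
  B3:  IN={b, e}  OUT={b, d, e}
  B4:  IN={b, d, e}  OUT={b, c, d, e, f}
  B5:  IN={b, c, e, f}  OUT={b, c, d, e, f}
  B6:  IN={b, c, d, e, f}  OUT={b, c, d, e}
  B7:  IN={b, c, d, e}  OUT={c, e}
  B8:  IN={c, e}  OUT={f}
  B9:  IN={f}  OUT={}

Merge at B1: OUT[B1] = IN[B2] = {b, c, d, e}
Applying B1's transfer function to that OUT value gives IN[B1] (row B1 above).

Answer: {c, d, e}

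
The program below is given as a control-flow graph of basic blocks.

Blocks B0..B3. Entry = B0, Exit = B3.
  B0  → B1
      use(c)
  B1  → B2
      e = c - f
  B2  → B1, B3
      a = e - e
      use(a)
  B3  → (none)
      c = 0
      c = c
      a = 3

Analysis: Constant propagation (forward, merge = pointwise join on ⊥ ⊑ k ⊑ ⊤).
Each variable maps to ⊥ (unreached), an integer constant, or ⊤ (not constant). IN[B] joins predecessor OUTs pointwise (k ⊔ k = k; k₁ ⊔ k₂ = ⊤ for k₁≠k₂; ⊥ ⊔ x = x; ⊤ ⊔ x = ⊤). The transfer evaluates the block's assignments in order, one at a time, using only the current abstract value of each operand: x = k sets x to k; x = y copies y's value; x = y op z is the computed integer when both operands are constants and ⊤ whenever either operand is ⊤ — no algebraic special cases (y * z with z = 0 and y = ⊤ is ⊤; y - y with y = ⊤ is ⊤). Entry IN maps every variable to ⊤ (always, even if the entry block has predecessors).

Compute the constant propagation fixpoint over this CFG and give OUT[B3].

Converged values:
  B0:  IN=(all ⊤)  OUT=(all ⊤)
  B1:  IN=(all ⊤)  OUT=(all ⊤)
  B2:  IN=(all ⊤)  OUT=(all ⊤)
  B3:  IN=(all ⊤)  OUT={a:3, c:0; rest ⊤}

Merge at B3: IN[B3] = OUT[B2] = {a: ⊤, b: ⊤, c: ⊤, d: ⊤, e: ⊤, f: ⊤}
Applying B3's transfer function to that IN value gives OUT[B3] (row B3 above).

Answer: {a: 3, b: ⊤, c: 0, d: ⊤, e: ⊤, f: ⊤}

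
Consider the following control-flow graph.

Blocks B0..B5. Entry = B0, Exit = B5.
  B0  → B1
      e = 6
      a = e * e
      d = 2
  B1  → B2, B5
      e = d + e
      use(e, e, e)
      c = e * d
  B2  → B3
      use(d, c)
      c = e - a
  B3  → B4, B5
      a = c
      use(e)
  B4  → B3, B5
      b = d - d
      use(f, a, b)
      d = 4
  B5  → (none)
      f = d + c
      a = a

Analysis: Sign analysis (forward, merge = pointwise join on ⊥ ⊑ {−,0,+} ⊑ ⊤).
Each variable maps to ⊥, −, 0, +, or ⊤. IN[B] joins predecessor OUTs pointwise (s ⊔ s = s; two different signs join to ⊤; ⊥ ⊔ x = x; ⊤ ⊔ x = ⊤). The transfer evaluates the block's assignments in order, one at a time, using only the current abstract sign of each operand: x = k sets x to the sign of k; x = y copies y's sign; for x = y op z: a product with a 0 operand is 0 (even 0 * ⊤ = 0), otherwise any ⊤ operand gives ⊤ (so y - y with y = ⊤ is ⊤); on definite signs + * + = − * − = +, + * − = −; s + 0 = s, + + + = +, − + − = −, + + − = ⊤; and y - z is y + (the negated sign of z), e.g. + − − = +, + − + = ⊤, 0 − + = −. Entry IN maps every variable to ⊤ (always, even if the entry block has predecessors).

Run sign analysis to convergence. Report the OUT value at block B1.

Answer: {a: +, b: ⊤, c: +, d: +, e: +, f: ⊤}

Working:
Per-block solution:
  B0:  IN=(all ⊤)  OUT={a:+, d:+, e:+; rest ⊤}
  B1:  IN={a:+, d:+, e:+; rest ⊤}  OUT={a:+, c:+, d:+, e:+; rest ⊤}
  B2:  IN={a:+, c:+, d:+, e:+; rest ⊤}  OUT={a:+, d:+, e:+; rest ⊤}
  B3:  IN={d:+, e:+; rest ⊤}  OUT={d:+, e:+; rest ⊤}
  B4:  IN={d:+, e:+; rest ⊤}  OUT={d:+, e:+; rest ⊤}
  B5:  IN={d:+, e:+; rest ⊤}  OUT={d:+, e:+; rest ⊤}

Merge at B1: IN[B1] = OUT[B0] = {a: +, b: ⊤, c: ⊤, d: +, e: +, f: ⊤}
Applying B1's transfer function to that IN value gives OUT[B1] (row B1 above).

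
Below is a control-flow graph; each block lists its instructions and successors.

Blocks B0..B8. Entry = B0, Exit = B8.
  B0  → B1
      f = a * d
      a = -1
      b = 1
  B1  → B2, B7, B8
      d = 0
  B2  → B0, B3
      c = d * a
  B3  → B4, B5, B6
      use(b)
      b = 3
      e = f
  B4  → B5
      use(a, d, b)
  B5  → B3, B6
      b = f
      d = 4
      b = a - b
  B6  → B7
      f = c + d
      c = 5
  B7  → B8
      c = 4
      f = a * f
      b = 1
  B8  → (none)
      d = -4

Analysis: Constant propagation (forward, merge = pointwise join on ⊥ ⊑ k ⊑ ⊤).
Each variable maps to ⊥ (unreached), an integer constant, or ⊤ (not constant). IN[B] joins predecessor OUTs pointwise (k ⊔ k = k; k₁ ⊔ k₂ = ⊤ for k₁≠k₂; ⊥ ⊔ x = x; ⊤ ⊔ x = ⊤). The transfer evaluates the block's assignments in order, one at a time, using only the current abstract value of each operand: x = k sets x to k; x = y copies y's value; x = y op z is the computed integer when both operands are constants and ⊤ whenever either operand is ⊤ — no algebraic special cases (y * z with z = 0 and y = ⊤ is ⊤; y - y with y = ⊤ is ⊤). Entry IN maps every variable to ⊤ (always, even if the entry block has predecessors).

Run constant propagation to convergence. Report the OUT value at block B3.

Per-block solution:
  B0:   IN=(all ⊤)   OUT={a:-1, b:1; rest ⊤}
  B1:   IN={a:-1, b:1; rest ⊤}   OUT={a:-1, b:1, d:0; rest ⊤}
  B2:   IN={a:-1, b:1, d:0; rest ⊤}   OUT={a:-1, b:1, c:0, d:0; rest ⊤}
  B3:   IN={a:-1, c:0; rest ⊤}   OUT={a:-1, b:3, c:0; rest ⊤}
  B4:   IN={a:-1, b:3, c:0; rest ⊤}   OUT={a:-1, b:3, c:0; rest ⊤}
  B5:   IN={a:-1, b:3, c:0; rest ⊤}   OUT={a:-1, c:0, d:4; rest ⊤}
  B6:   IN={a:-1, c:0; rest ⊤}   OUT={a:-1, c:5; rest ⊤}
  B7:   IN={a:-1; rest ⊤}   OUT={a:-1, b:1, c:4; rest ⊤}
  B8:   IN={a:-1, b:1; rest ⊤}   OUT={a:-1, b:1, d:-4; rest ⊤}

Merge at B3: IN[B3] = OUT[B2] ⊔ OUT[B5] = {a: -1, b: ⊤, c: 0, d: ⊤, e: ⊤, f: ⊤}
Applying B3's transfer function to that IN value gives OUT[B3] (row B3 above).

Answer: {a: -1, b: 3, c: 0, d: ⊤, e: ⊤, f: ⊤}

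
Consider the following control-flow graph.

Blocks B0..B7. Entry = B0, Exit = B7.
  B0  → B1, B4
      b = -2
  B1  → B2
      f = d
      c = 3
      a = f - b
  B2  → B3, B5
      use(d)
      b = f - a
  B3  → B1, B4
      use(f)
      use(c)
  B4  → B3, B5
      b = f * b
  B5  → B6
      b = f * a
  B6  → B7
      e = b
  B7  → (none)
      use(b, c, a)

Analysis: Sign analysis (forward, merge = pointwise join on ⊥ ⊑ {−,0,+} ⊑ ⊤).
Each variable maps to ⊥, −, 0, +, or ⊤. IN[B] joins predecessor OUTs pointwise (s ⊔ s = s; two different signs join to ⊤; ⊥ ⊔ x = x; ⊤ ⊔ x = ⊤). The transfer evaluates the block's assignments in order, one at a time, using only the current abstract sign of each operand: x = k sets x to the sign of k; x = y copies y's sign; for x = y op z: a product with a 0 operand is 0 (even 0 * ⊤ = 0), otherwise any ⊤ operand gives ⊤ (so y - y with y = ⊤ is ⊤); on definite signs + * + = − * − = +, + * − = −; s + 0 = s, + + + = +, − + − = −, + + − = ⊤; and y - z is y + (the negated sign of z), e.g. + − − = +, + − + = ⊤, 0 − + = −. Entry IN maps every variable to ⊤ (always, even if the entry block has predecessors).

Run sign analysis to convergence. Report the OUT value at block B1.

Answer: {a: ⊤, b: ⊤, c: +, d: ⊤, e: ⊤, f: ⊤}

Derivation:
Converged values:
  B0: | IN=(all ⊤) | OUT={b:-; rest ⊤}
  B1: | IN=(all ⊤) | OUT={c:+; rest ⊤}
  B2: | IN={c:+; rest ⊤} | OUT={c:+; rest ⊤}
  B3: | IN=(all ⊤) | OUT=(all ⊤)
  B4: | IN=(all ⊤) | OUT=(all ⊤)
  B5: | IN=(all ⊤) | OUT=(all ⊤)
  B6: | IN=(all ⊤) | OUT=(all ⊤)
  B7: | IN=(all ⊤) | OUT=(all ⊤)

Merge at B1: IN[B1] = OUT[B0] ⊔ OUT[B3] = {a: ⊤, b: ⊤, c: ⊤, d: ⊤, e: ⊤, f: ⊤}
Applying B1's transfer function to that IN value gives OUT[B1] (row B1 above).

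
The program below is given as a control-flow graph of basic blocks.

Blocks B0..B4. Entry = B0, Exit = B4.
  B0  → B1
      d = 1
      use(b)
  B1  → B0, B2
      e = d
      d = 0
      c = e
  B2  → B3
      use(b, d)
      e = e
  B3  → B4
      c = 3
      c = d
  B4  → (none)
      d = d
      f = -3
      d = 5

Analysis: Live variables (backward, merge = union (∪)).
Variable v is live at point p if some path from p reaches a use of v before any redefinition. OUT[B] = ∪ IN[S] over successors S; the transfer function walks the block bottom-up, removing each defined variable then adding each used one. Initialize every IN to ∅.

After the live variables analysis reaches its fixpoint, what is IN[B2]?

Answer: {b, d, e}

Derivation:
Per-block solution:
  B0:   IN={b}   OUT={b, d}
  B1:   IN={b, d}   OUT={b, d, e}
  B2:   IN={b, d, e}   OUT={d}
  B3:   IN={d}   OUT={d}
  B4:   IN={d}   OUT={}

Merge at B2: OUT[B2] = IN[B3] = {d}
Applying B2's transfer function to that OUT value gives IN[B2] (row B2 above).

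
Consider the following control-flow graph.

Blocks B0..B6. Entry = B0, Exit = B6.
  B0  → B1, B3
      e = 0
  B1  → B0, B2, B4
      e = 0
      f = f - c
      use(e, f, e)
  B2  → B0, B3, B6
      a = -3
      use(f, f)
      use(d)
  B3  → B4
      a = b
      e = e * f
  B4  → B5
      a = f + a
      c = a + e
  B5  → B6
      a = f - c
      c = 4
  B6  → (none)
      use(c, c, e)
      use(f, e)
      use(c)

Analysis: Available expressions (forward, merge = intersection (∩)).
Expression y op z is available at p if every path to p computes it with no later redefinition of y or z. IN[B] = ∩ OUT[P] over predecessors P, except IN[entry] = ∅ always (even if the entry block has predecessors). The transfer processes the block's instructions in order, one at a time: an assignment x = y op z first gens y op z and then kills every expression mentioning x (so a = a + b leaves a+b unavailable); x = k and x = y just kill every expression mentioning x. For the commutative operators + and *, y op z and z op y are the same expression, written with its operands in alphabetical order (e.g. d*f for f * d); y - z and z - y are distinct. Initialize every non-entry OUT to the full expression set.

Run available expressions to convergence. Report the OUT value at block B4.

Answer: {a+e}

Derivation:
Converged values:
  B0:   IN={}   OUT={}
  B1:   IN={}   OUT={}
  B2:   IN={}   OUT={}
  B3:   IN={}   OUT={}
  B4:   IN={}   OUT={a+e}
  B5:   IN={a+e}   OUT={}
  B6:   IN={}   OUT={}

Merge at B4: IN[B4] = OUT[B1] ∩ OUT[B3] = {}
Applying B4's transfer function to that IN value gives OUT[B4] (row B4 above).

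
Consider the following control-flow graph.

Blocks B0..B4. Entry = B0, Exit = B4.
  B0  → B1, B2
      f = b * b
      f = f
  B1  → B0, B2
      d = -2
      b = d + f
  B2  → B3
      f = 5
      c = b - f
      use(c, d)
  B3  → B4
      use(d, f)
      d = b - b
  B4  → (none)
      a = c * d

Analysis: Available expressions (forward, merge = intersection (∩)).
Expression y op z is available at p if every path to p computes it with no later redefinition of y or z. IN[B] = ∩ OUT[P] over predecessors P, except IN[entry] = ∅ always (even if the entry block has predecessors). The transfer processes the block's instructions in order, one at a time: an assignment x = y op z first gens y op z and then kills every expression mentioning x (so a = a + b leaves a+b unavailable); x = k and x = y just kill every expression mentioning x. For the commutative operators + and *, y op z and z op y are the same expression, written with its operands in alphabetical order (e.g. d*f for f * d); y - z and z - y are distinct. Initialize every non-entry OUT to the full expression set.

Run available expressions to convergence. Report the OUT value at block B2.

Answer: {b-f}

Derivation:
Per-block solution:
  B0: | IN={} | OUT={b*b}
  B1: | IN={b*b} | OUT={d+f}
  B2: | IN={} | OUT={b-f}
  B3: | IN={b-f} | OUT={b-b, b-f}
  B4: | IN={b-b, b-f} | OUT={b-b, b-f, c*d}

Merge at B2: IN[B2] = OUT[B0] ∩ OUT[B1] = {}
Applying B2's transfer function to that IN value gives OUT[B2] (row B2 above).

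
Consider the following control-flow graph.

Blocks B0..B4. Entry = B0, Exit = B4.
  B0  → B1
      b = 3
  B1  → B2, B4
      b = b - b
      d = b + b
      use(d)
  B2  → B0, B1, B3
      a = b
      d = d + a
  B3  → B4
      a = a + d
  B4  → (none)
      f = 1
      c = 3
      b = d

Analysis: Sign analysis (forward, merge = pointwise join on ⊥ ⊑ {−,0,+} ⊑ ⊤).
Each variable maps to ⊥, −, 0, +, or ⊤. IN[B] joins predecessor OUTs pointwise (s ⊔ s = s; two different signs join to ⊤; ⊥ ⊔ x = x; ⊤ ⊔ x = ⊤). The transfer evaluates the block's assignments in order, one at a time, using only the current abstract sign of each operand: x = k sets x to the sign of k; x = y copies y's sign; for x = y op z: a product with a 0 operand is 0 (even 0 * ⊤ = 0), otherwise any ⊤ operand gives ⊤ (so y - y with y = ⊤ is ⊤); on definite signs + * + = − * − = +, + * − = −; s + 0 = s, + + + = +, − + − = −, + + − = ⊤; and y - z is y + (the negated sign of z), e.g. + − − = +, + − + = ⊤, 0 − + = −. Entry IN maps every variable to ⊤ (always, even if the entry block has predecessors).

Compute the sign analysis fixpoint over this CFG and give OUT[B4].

Answer: {a: ⊤, b: ⊤, c: +, d: ⊤, e: ⊤, f: +}

Working:
Fixpoint table:
  B0:  IN=(all ⊤)  OUT={b:+; rest ⊤}
  B1:  IN=(all ⊤)  OUT=(all ⊤)
  B2:  IN=(all ⊤)  OUT=(all ⊤)
  B3:  IN=(all ⊤)  OUT=(all ⊤)
  B4:  IN=(all ⊤)  OUT={c:+, f:+; rest ⊤}

Merge at B4: IN[B4] = OUT[B1] ⊔ OUT[B3] = {a: ⊤, b: ⊤, c: ⊤, d: ⊤, e: ⊤, f: ⊤}
Applying B4's transfer function to that IN value gives OUT[B4] (row B4 above).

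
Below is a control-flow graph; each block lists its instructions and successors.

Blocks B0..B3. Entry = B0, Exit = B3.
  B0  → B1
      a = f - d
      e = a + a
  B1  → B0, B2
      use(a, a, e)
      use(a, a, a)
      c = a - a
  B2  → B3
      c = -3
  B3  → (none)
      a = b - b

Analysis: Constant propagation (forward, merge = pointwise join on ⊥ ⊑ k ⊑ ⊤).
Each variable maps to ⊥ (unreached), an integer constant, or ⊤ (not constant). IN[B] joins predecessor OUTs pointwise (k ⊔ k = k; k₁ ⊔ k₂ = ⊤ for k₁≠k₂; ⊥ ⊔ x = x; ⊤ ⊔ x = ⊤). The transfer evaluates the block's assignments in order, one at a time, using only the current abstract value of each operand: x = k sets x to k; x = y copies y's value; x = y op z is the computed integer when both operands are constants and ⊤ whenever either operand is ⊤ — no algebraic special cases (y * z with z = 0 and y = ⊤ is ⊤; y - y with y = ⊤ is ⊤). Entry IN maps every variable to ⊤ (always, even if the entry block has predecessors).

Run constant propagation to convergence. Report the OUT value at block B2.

Answer: {a: ⊤, b: ⊤, c: -3, d: ⊤, e: ⊤, f: ⊤}

Working:
Converged values:
  B0:   IN=(all ⊤)   OUT=(all ⊤)
  B1:   IN=(all ⊤)   OUT=(all ⊤)
  B2:   IN=(all ⊤)   OUT={c:-3; rest ⊤}
  B3:   IN={c:-3; rest ⊤}   OUT={c:-3; rest ⊤}

Merge at B2: IN[B2] = OUT[B1] = {a: ⊤, b: ⊤, c: ⊤, d: ⊤, e: ⊤, f: ⊤}
Applying B2's transfer function to that IN value gives OUT[B2] (row B2 above).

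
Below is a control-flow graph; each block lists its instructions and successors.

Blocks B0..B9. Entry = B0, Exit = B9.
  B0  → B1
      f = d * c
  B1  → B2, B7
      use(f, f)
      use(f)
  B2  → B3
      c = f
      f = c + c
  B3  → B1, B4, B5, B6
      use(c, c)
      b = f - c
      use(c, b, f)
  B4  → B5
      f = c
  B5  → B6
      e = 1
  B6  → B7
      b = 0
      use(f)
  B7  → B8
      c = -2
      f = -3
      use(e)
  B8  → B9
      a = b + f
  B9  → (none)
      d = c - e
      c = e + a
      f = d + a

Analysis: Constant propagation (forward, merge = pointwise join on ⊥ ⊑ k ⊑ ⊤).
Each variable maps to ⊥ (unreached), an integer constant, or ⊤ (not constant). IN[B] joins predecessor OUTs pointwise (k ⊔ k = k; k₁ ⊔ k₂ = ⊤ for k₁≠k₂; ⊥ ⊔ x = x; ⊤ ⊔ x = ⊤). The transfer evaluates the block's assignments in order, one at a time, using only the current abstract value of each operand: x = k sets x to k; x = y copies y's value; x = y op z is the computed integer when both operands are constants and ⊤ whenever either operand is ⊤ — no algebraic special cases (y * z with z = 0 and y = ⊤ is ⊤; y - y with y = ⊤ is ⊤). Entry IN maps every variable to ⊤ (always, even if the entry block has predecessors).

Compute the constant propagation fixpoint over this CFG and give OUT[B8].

Converged values:
  B0: | IN=(all ⊤) | OUT=(all ⊤)
  B1: | IN=(all ⊤) | OUT=(all ⊤)
  B2: | IN=(all ⊤) | OUT=(all ⊤)
  B3: | IN=(all ⊤) | OUT=(all ⊤)
  B4: | IN=(all ⊤) | OUT=(all ⊤)
  B5: | IN=(all ⊤) | OUT={e:1; rest ⊤}
  B6: | IN=(all ⊤) | OUT={b:0; rest ⊤}
  B7: | IN=(all ⊤) | OUT={c:-2, f:-3; rest ⊤}
  B8: | IN={c:-2, f:-3; rest ⊤} | OUT={c:-2, f:-3; rest ⊤}
  B9: | IN={c:-2, f:-3; rest ⊤} | OUT=(all ⊤)

Merge at B8: IN[B8] = OUT[B7] = {a: ⊤, b: ⊤, c: -2, d: ⊤, e: ⊤, f: -3}
Applying B8's transfer function to that IN value gives OUT[B8] (row B8 above).

Answer: {a: ⊤, b: ⊤, c: -2, d: ⊤, e: ⊤, f: -3}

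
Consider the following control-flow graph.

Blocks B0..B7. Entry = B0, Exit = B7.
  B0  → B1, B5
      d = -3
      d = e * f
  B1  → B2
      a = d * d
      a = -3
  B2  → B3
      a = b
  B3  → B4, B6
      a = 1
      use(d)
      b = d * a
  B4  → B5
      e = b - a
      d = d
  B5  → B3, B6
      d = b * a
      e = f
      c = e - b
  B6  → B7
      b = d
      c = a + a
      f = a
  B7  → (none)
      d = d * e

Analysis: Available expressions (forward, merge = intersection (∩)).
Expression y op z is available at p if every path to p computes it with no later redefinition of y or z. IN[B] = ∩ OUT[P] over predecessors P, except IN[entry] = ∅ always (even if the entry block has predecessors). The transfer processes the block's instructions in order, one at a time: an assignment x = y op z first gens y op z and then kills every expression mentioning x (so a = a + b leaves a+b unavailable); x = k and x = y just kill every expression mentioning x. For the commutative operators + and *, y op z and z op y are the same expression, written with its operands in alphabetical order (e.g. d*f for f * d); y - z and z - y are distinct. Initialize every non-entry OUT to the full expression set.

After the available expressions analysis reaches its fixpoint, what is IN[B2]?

Fixpoint table:
  B0:  IN={}  OUT={e*f}
  B1:  IN={e*f}  OUT={d*d, e*f}
  B2:  IN={d*d, e*f}  OUT={d*d, e*f}
  B3:  IN={}  OUT={a*d}
  B4:  IN={a*d}  OUT={b-a}
  B5:  IN={}  OUT={a*b, e-b}
  B6:  IN={}  OUT={a+a}
  B7:  IN={a+a}  OUT={a+a}

Merge at B2: IN[B2] = OUT[B1] = {d*d, e*f}

Answer: {d*d, e*f}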